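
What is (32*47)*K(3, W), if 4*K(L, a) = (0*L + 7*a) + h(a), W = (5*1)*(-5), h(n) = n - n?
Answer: -65800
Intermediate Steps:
h(n) = 0
W = -25 (W = 5*(-5) = -25)
K(L, a) = 7*a/4 (K(L, a) = ((0*L + 7*a) + 0)/4 = ((0 + 7*a) + 0)/4 = (7*a + 0)/4 = (7*a)/4 = 7*a/4)
(32*47)*K(3, W) = (32*47)*((7/4)*(-25)) = 1504*(-175/4) = -65800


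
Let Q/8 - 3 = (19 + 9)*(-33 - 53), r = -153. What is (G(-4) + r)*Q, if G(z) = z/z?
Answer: 2924480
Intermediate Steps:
G(z) = 1
Q = -19240 (Q = 24 + 8*((19 + 9)*(-33 - 53)) = 24 + 8*(28*(-86)) = 24 + 8*(-2408) = 24 - 19264 = -19240)
(G(-4) + r)*Q = (1 - 153)*(-19240) = -152*(-19240) = 2924480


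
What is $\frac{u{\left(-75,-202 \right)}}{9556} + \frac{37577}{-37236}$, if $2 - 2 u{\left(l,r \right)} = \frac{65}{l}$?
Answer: $- \frac{897581101}{889568040} \approx -1.009$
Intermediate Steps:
$u{\left(l,r \right)} = 1 - \frac{65}{2 l}$ ($u{\left(l,r \right)} = 1 - \frac{65 \frac{1}{l}}{2} = 1 - \frac{65}{2 l}$)
$\frac{u{\left(-75,-202 \right)}}{9556} + \frac{37577}{-37236} = \frac{\frac{1}{-75} \left(- \frac{65}{2} - 75\right)}{9556} + \frac{37577}{-37236} = \left(- \frac{1}{75}\right) \left(- \frac{215}{2}\right) \frac{1}{9556} + 37577 \left(- \frac{1}{37236}\right) = \frac{43}{30} \cdot \frac{1}{9556} - \frac{37577}{37236} = \frac{43}{286680} - \frac{37577}{37236} = - \frac{897581101}{889568040}$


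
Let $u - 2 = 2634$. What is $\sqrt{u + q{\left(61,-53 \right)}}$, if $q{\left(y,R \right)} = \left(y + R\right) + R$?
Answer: $\sqrt{2591} \approx 50.902$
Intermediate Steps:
$q{\left(y,R \right)} = y + 2 R$ ($q{\left(y,R \right)} = \left(R + y\right) + R = y + 2 R$)
$u = 2636$ ($u = 2 + 2634 = 2636$)
$\sqrt{u + q{\left(61,-53 \right)}} = \sqrt{2636 + \left(61 + 2 \left(-53\right)\right)} = \sqrt{2636 + \left(61 - 106\right)} = \sqrt{2636 - 45} = \sqrt{2591}$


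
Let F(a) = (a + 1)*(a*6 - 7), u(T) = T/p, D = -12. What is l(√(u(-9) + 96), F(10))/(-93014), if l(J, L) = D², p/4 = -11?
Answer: -72/46507 ≈ -0.0015482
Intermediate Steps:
p = -44 (p = 4*(-11) = -44)
u(T) = -T/44 (u(T) = T/(-44) = T*(-1/44) = -T/44)
F(a) = (1 + a)*(-7 + 6*a) (F(a) = (1 + a)*(6*a - 7) = (1 + a)*(-7 + 6*a))
l(J, L) = 144 (l(J, L) = (-12)² = 144)
l(√(u(-9) + 96), F(10))/(-93014) = 144/(-93014) = 144*(-1/93014) = -72/46507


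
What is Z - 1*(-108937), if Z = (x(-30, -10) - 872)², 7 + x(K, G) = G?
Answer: 899258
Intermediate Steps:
x(K, G) = -7 + G
Z = 790321 (Z = ((-7 - 10) - 872)² = (-17 - 872)² = (-889)² = 790321)
Z - 1*(-108937) = 790321 - 1*(-108937) = 790321 + 108937 = 899258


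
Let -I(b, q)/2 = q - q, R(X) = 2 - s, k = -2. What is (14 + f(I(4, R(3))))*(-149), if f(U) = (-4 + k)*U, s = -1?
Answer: -2086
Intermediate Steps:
R(X) = 3 (R(X) = 2 - 1*(-1) = 2 + 1 = 3)
I(b, q) = 0 (I(b, q) = -2*(q - q) = -2*0 = 0)
f(U) = -6*U (f(U) = (-4 - 2)*U = -6*U)
(14 + f(I(4, R(3))))*(-149) = (14 - 6*0)*(-149) = (14 + 0)*(-149) = 14*(-149) = -2086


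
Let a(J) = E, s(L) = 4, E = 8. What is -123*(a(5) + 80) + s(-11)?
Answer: -10820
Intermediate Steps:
a(J) = 8
-123*(a(5) + 80) + s(-11) = -123*(8 + 80) + 4 = -123*88 + 4 = -10824 + 4 = -10820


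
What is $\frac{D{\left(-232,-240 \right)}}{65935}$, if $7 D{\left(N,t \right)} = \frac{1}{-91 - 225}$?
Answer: $- \frac{1}{145848220} \approx -6.8564 \cdot 10^{-9}$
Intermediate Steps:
$D{\left(N,t \right)} = - \frac{1}{2212}$ ($D{\left(N,t \right)} = \frac{1}{7 \left(-91 - 225\right)} = \frac{1}{7 \left(-316\right)} = \frac{1}{7} \left(- \frac{1}{316}\right) = - \frac{1}{2212}$)
$\frac{D{\left(-232,-240 \right)}}{65935} = - \frac{1}{2212 \cdot 65935} = \left(- \frac{1}{2212}\right) \frac{1}{65935} = - \frac{1}{145848220}$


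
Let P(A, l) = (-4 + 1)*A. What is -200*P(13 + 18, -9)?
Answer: 18600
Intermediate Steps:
P(A, l) = -3*A
-200*P(13 + 18, -9) = -(-600)*(13 + 18) = -(-600)*31 = -200*(-93) = 18600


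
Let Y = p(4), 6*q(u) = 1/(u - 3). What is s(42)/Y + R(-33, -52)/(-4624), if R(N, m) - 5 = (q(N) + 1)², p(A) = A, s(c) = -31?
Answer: -1672243921/215737344 ≈ -7.7513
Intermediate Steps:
q(u) = 1/(6*(-3 + u)) (q(u) = 1/(6*(u - 3)) = 1/(6*(-3 + u)))
R(N, m) = 5 + (1 + 1/(6*(-3 + N)))² (R(N, m) = 5 + (1/(6*(-3 + N)) + 1)² = 5 + (1 + 1/(6*(-3 + N)))²)
Y = 4
s(42)/Y + R(-33, -52)/(-4624) = -31/4 + (5 + (-17 + 6*(-33))²/(36*(-3 - 33)²))/(-4624) = -31*¼ + (5 + (1/36)*(-17 - 198)²/(-36)²)*(-1/4624) = -31/4 + (5 + (1/36)*(-215)²*(1/1296))*(-1/4624) = -31/4 + (5 + (1/36)*46225*(1/1296))*(-1/4624) = -31/4 + (5 + 46225/46656)*(-1/4624) = -31/4 + (279505/46656)*(-1/4624) = -31/4 - 279505/215737344 = -1672243921/215737344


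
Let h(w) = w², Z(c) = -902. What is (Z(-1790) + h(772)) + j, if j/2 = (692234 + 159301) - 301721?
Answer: 1694710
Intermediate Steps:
j = 1099628 (j = 2*((692234 + 159301) - 301721) = 2*(851535 - 301721) = 2*549814 = 1099628)
(Z(-1790) + h(772)) + j = (-902 + 772²) + 1099628 = (-902 + 595984) + 1099628 = 595082 + 1099628 = 1694710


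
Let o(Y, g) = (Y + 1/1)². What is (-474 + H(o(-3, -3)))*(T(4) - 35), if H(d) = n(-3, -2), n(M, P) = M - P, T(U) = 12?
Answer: 10925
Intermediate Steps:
o(Y, g) = (1 + Y)² (o(Y, g) = (Y + 1)² = (1 + Y)²)
H(d) = -1 (H(d) = -3 - 1*(-2) = -3 + 2 = -1)
(-474 + H(o(-3, -3)))*(T(4) - 35) = (-474 - 1)*(12 - 35) = -475*(-23) = 10925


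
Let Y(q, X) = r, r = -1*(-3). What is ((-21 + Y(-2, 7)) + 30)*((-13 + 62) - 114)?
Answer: -780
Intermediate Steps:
r = 3
Y(q, X) = 3
((-21 + Y(-2, 7)) + 30)*((-13 + 62) - 114) = ((-21 + 3) + 30)*((-13 + 62) - 114) = (-18 + 30)*(49 - 114) = 12*(-65) = -780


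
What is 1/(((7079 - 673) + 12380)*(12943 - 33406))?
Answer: -1/384417918 ≈ -2.6013e-9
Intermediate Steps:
1/(((7079 - 673) + 12380)*(12943 - 33406)) = 1/((6406 + 12380)*(-20463)) = 1/(18786*(-20463)) = 1/(-384417918) = -1/384417918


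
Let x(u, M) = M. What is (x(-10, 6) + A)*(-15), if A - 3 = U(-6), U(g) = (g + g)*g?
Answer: -1215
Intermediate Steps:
U(g) = 2*g**2 (U(g) = (2*g)*g = 2*g**2)
A = 75 (A = 3 + 2*(-6)**2 = 3 + 2*36 = 3 + 72 = 75)
(x(-10, 6) + A)*(-15) = (6 + 75)*(-15) = 81*(-15) = -1215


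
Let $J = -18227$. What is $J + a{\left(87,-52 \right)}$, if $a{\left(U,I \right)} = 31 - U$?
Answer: $-18283$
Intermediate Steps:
$J + a{\left(87,-52 \right)} = -18227 + \left(31 - 87\right) = -18227 - 56 = -18283$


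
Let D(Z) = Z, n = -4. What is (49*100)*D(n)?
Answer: -19600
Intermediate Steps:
(49*100)*D(n) = (49*100)*(-4) = 4900*(-4) = -19600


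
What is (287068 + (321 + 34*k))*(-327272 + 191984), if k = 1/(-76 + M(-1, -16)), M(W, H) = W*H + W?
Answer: -2371692665160/61 ≈ -3.8880e+10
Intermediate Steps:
M(W, H) = W + H*W (M(W, H) = H*W + W = W + H*W)
k = -1/61 (k = 1/(-76 - (1 - 16)) = 1/(-76 - 1*(-15)) = 1/(-76 + 15) = 1/(-61) = -1/61 ≈ -0.016393)
(287068 + (321 + 34*k))*(-327272 + 191984) = (287068 + (321 + 34*(-1/61)))*(-327272 + 191984) = (287068 + (321 - 34/61))*(-135288) = (287068 + 19547/61)*(-135288) = (17530695/61)*(-135288) = -2371692665160/61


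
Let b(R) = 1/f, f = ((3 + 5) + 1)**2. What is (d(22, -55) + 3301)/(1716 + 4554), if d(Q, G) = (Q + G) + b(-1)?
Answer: 264709/507870 ≈ 0.52121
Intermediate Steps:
f = 81 (f = (8 + 1)**2 = 9**2 = 81)
b(R) = 1/81
d(Q, G) = 1/81 + G + Q (d(Q, G) = (Q + G) + 1/81 = (G + Q) + 1/81 = 1/81 + G + Q)
(d(22, -55) + 3301)/(1716 + 4554) = ((1/81 - 55 + 22) + 3301)/(1716 + 4554) = (-2672/81 + 3301)/6270 = (264709/81)*(1/6270) = 264709/507870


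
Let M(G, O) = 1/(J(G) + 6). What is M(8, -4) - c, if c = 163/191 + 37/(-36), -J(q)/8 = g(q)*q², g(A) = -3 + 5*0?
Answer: 309289/1767132 ≈ 0.17502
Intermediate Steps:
g(A) = -3 (g(A) = -3 + 0 = -3)
J(q) = 24*q² (J(q) = -(-24)*q² = 24*q²)
M(G, O) = 1/(6 + 24*G²) (M(G, O) = 1/(24*G² + 6) = 1/(6 + 24*G²))
c = -1199/6876 (c = 163*(1/191) + 37*(-1/36) = 163/191 - 37/36 = -1199/6876 ≈ -0.17437)
M(8, -4) - c = 1/(6*(1 + 4*8²)) - 1*(-1199/6876) = 1/(6*(1 + 4*64)) + 1199/6876 = 1/(6*(1 + 256)) + 1199/6876 = (⅙)/257 + 1199/6876 = (⅙)*(1/257) + 1199/6876 = 1/1542 + 1199/6876 = 309289/1767132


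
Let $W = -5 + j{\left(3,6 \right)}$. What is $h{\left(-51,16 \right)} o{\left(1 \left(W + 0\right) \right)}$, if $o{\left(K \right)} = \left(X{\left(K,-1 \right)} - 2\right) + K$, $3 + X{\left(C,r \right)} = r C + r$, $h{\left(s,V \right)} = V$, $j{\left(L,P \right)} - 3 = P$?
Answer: $-96$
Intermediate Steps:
$j{\left(L,P \right)} = 3 + P$
$X{\left(C,r \right)} = -3 + r + C r$ ($X{\left(C,r \right)} = -3 + \left(r C + r\right) = -3 + \left(C r + r\right) = -3 + \left(r + C r\right) = -3 + r + C r$)
$W = 4$ ($W = -5 + \left(3 + 6\right) = -5 + 9 = 4$)
$o{\left(K \right)} = -6$ ($o{\left(K \right)} = \left(\left(-3 - 1 + K \left(-1\right)\right) - 2\right) + K = \left(\left(-3 - 1 - K\right) - 2\right) + K = \left(\left(-4 - K\right) - 2\right) + K = \left(-6 - K\right) + K = -6$)
$h{\left(-51,16 \right)} o{\left(1 \left(W + 0\right) \right)} = 16 \left(-6\right) = -96$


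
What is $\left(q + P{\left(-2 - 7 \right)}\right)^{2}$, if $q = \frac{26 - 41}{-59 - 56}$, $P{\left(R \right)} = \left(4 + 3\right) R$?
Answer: $\frac{2090916}{529} \approx 3952.6$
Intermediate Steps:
$P{\left(R \right)} = 7 R$
$q = \frac{3}{23}$ ($q = - \frac{15}{-115} = \left(-15\right) \left(- \frac{1}{115}\right) = \frac{3}{23} \approx 0.13043$)
$\left(q + P{\left(-2 - 7 \right)}\right)^{2} = \left(\frac{3}{23} + 7 \left(-2 - 7\right)\right)^{2} = \left(\frac{3}{23} + 7 \left(-9\right)\right)^{2} = \left(\frac{3}{23} - 63\right)^{2} = \left(- \frac{1446}{23}\right)^{2} = \frac{2090916}{529}$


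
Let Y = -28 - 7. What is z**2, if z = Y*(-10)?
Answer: 122500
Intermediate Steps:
Y = -35
z = 350 (z = -35*(-10) = 350)
z**2 = 350**2 = 122500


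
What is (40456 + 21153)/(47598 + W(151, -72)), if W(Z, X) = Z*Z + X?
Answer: 61609/70327 ≈ 0.87604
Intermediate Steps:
W(Z, X) = X + Z² (W(Z, X) = Z² + X = X + Z²)
(40456 + 21153)/(47598 + W(151, -72)) = (40456 + 21153)/(47598 + (-72 + 151²)) = 61609/(47598 + (-72 + 22801)) = 61609/(47598 + 22729) = 61609/70327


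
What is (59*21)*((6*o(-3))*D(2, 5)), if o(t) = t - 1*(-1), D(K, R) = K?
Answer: -29736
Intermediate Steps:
o(t) = 1 + t (o(t) = t + 1 = 1 + t)
(59*21)*((6*o(-3))*D(2, 5)) = (59*21)*((6*(1 - 3))*2) = 1239*((6*(-2))*2) = 1239*(-12*2) = 1239*(-24) = -29736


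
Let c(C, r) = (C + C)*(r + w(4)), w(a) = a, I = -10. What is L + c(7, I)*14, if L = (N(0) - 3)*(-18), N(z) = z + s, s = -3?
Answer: -1068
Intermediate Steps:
N(z) = -3 + z (N(z) = z - 3 = -3 + z)
c(C, r) = 2*C*(4 + r) (c(C, r) = (C + C)*(r + 4) = (2*C)*(4 + r) = 2*C*(4 + r))
L = 108 (L = ((-3 + 0) - 3)*(-18) = (-3 - 3)*(-18) = -6*(-18) = 108)
L + c(7, I)*14 = 108 + (2*7*(4 - 10))*14 = 108 + (2*7*(-6))*14 = 108 - 84*14 = 108 - 1176 = -1068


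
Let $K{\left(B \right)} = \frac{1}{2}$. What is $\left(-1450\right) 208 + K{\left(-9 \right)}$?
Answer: $- \frac{603199}{2} \approx -3.016 \cdot 10^{5}$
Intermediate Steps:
$K{\left(B \right)} = \frac{1}{2}$
$\left(-1450\right) 208 + K{\left(-9 \right)} = \left(-1450\right) 208 + \frac{1}{2} = -301600 + \frac{1}{2} = - \frac{603199}{2}$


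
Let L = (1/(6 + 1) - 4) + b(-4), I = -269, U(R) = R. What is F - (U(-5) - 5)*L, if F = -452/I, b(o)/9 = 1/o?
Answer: -223667/3766 ≈ -59.391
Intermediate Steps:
b(o) = 9/o
F = 452/269 (F = -452/(-269) = -452*(-1/269) = 452/269 ≈ 1.6803)
L = -171/28 (L = (1/(6 + 1) - 4) + 9/(-4) = (1/7 - 4) + 9*(-1/4) = (1/7 - 4) - 9/4 = -27/7 - 9/4 = -171/28 ≈ -6.1071)
F - (U(-5) - 5)*L = 452/269 - (-5 - 5)*(-171)/28 = 452/269 - (-10)*(-171)/28 = 452/269 - 1*855/14 = 452/269 - 855/14 = -223667/3766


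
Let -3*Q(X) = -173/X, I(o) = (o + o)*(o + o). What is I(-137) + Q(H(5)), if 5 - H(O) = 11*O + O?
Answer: 12387367/165 ≈ 75075.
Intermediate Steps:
I(o) = 4*o² (I(o) = (2*o)*(2*o) = 4*o²)
H(O) = 5 - 12*O (H(O) = 5 - (11*O + O) = 5 - 12*O)
Q(X) = 173/(3*X) (Q(X) = -(-173)/(3*X) = 173/(3*X))
I(-137) + Q(H(5)) = 4*(-137)² + 173/(3*(5 - 12*5)) = 4*18769 + 173/(3*(5 - 60)) = 75076 + (173/3)/(-55) = 75076 + (173/3)*(-1/55) = 75076 - 173/165 = 12387367/165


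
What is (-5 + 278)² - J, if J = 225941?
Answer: -151412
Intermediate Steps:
(-5 + 278)² - J = (-5 + 278)² - 1*225941 = 273² - 225941 = 74529 - 225941 = -151412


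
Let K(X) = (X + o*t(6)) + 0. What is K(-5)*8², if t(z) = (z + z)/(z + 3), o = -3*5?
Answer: -1600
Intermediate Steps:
o = -15
t(z) = 2*z/(3 + z) (t(z) = (2*z)/(3 + z) = 2*z/(3 + z))
K(X) = -20 + X (K(X) = (X - 30*6/(3 + 6)) + 0 = (X - 30*6/9) + 0 = (X - 15*4/3) + 0 = (X - 20) + 0 = (-20 + X) + 0 = -20 + X)
K(-5)*8² = (-20 - 5)*8² = -25*64 = -1600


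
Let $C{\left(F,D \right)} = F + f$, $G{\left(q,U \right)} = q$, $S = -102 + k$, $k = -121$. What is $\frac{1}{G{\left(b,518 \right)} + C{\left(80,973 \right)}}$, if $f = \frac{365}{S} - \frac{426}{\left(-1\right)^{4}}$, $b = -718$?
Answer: $- \frac{223}{237637} \approx -0.00093841$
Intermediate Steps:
$S = -223$ ($S = -102 - 121 = -223$)
$f = - \frac{95363}{223}$ ($f = \frac{365}{-223} - \frac{426}{\left(-1\right)^{4}} = 365 \left(- \frac{1}{223}\right) - \frac{426}{1} = - \frac{365}{223} - 426 = - \frac{95363}{223} \approx -427.64$)
$C{\left(F,D \right)} = - \frac{95363}{223} + F$ ($C{\left(F,D \right)} = F - \frac{95363}{223} = - \frac{95363}{223} + F$)
$\frac{1}{G{\left(b,518 \right)} + C{\left(80,973 \right)}} = \frac{1}{-718 + \left(- \frac{95363}{223} + 80\right)} = \frac{1}{-718 - \frac{77523}{223}} = \frac{1}{- \frac{237637}{223}} = - \frac{223}{237637}$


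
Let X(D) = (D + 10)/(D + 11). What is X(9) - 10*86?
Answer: -17181/20 ≈ -859.05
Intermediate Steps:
X(D) = (10 + D)/(11 + D)
X(9) - 10*86 = (10 + 9)/(11 + 9) - 10*86 = 19/20 - 860 = -17181/20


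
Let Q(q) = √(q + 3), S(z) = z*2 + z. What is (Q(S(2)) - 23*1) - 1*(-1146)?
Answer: 1126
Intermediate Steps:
S(z) = 3*z (S(z) = 2*z + z = 3*z)
Q(q) = √(3 + q)
(Q(S(2)) - 23*1) - 1*(-1146) = (√(3 + 3*2) - 23*1) - 1*(-1146) = (√(3 + 6) - 23) + 1146 = (√9 - 23) + 1146 = (3 - 23) + 1146 = -20 + 1146 = 1126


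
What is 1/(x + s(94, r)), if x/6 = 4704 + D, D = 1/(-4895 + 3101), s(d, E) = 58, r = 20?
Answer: 299/8456317 ≈ 3.5358e-5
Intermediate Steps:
D = -1/1794 (D = 1/(-1794) = -1/1794 ≈ -0.00055741)
x = 8438975/299 (x = 6*(4704 - 1/1794) = 6*(8438975/1794) = 8438975/299 ≈ 28224.)
1/(x + s(94, r)) = 1/(8438975/299 + 58) = 1/(8456317/299) = 299/8456317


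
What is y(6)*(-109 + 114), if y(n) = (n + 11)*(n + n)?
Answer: 1020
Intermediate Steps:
y(n) = 2*n*(11 + n) (y(n) = (11 + n)*(2*n) = 2*n*(11 + n))
y(6)*(-109 + 114) = (2*6*(11 + 6))*(-109 + 114) = (2*6*17)*5 = 204*5 = 1020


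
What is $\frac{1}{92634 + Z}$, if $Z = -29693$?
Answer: $\frac{1}{62941} \approx 1.5888 \cdot 10^{-5}$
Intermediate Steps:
$\frac{1}{92634 + Z} = \frac{1}{92634 - 29693} = \frac{1}{62941}$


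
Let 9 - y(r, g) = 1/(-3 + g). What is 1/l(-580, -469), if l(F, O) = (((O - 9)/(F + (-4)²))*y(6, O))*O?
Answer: -133104/476274659 ≈ -0.00027947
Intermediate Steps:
y(r, g) = 9 - 1/(-3 + g)
l(F, O) = O*(-28 + 9*O)*(-9 + O)/((-3 + O)*(16 + F)) (l(F, O) = (((O - 9)/(F + (-4)²))*((-28 + 9*O)/(-3 + O)))*O = (((-9 + O)/(F + 16))*((-28 + 9*O)/(-3 + O)))*O = (((-9 + O)/(16 + F))*((-28 + 9*O)/(-3 + O)))*O = ((-28 + 9*O)*(-9 + O)/((-3 + O)*(16 + F)))*O = O*(-28 + 9*O)*(-9 + O)/((-3 + O)*(16 + F)))
1/l(-580, -469) = 1/(-469*(-28 + 9*(-469))*(-9 - 469)/((-3 - 469)*(16 - 580))) = 1/(-469*(-28 - 4221)*(-478)/(-472*(-564))) = 1/(-469*(-1/472)*(-1/564)*(-4249)*(-478)) = 1/(-476274659/133104) = -133104/476274659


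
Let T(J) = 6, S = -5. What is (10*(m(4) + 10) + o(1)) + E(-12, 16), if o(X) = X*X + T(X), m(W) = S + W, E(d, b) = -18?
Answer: 79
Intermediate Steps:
m(W) = -5 + W
o(X) = 6 + X² (o(X) = X*X + 6 = X² + 6 = 6 + X²)
(10*(m(4) + 10) + o(1)) + E(-12, 16) = (10*((-5 + 4) + 10) + (6 + 1²)) - 18 = (10*(-1 + 10) + (6 + 1)) - 18 = (10*9 + 7) - 18 = (90 + 7) - 18 = 97 - 18 = 79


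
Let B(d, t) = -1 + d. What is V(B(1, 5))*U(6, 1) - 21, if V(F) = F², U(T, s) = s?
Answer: -21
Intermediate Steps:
V(B(1, 5))*U(6, 1) - 21 = (-1 + 1)²*1 - 21 = 0²*1 - 21 = 0*1 - 21 = 0 - 21 = -21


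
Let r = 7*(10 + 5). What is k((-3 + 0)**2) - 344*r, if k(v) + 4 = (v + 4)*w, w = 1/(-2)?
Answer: -72261/2 ≈ -36131.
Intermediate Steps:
r = 105 (r = 7*15 = 105)
w = -1/2 ≈ -0.50000
k(v) = -6 - v/2 (k(v) = -4 + (v + 4)*(-1/2) = -4 + (4 + v)*(-1/2) = -4 + (-2 - v/2) = -6 - v/2)
k((-3 + 0)**2) - 344*r = (-6 - (-3 + 0)**2/2) - 344*105 = (-6 - 1/2*(-3)**2) - 36120 = (-6 - 1/2*9) - 36120 = (-6 - 9/2) - 36120 = -21/2 - 36120 = -72261/2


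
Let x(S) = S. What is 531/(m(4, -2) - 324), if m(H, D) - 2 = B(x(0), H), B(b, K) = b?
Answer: -531/322 ≈ -1.6491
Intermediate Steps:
m(H, D) = 2 (m(H, D) = 2 + 0 = 2)
531/(m(4, -2) - 324) = 531/(2 - 324) = 531/(-322) = -1/322*531 = -531/322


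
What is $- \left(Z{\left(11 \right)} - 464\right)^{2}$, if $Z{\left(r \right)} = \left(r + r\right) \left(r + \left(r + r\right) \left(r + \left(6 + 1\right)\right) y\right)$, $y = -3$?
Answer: $-694744164$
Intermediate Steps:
$Z{\left(r \right)} = 2 r \left(r - 6 r \left(7 + r\right)\right)$ ($Z{\left(r \right)} = \left(r + r\right) \left(r + \left(r + r\right) \left(r + \left(6 + 1\right)\right) \left(-3\right)\right) = 2 r \left(r + 2 r \left(r + 7\right) \left(-3\right)\right) = 2 r \left(r + 2 r \left(7 + r\right) \left(-3\right)\right) = 2 r \left(r - 6 r \left(7 + r\right)\right)$)
$- \left(Z{\left(11 \right)} - 464\right)^{2} = - \left(11^{2} \left(-82 - 132\right) - 464\right)^{2} = - \left(121 \left(-82 - 132\right) - 464\right)^{2} = - \left(121 \left(-214\right) - 464\right)^{2} = - \left(-25894 - 464\right)^{2} = - \left(-26358\right)^{2} = \left(-1\right) 694744164 = -694744164$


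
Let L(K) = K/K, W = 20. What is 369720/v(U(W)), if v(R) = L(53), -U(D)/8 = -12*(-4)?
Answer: 369720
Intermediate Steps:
U(D) = -384 (U(D) = -(-96)*(-4) = -8*48 = -384)
L(K) = 1
v(R) = 1
369720/v(U(W)) = 369720/1 = 369720*1 = 369720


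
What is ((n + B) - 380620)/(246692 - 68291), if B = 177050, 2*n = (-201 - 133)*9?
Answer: -205073/178401 ≈ -1.1495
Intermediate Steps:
n = -1503 (n = ((-201 - 133)*9)/2 = (-334*9)/2 = (½)*(-3006) = -1503)
((n + B) - 380620)/(246692 - 68291) = ((-1503 + 177050) - 380620)/(246692 - 68291) = (175547 - 380620)/178401 = -205073*1/178401 = -205073/178401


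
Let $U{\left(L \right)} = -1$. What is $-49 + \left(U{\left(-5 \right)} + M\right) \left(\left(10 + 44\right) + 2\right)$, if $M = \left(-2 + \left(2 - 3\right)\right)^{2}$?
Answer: $399$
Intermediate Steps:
$M = 9$ ($M = \left(-2 - 1\right)^{2} = \left(-3\right)^{2} = 9$)
$-49 + \left(U{\left(-5 \right)} + M\right) \left(\left(10 + 44\right) + 2\right) = -49 + \left(-1 + 9\right) \left(\left(10 + 44\right) + 2\right) = -49 + 8 \left(54 + 2\right) = -49 + 8 \cdot 56 = -49 + 448 = 399$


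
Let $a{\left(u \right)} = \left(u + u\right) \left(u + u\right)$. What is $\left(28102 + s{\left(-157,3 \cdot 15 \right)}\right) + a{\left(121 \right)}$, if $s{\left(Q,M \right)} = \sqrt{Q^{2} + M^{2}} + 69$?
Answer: $86735 + \sqrt{26674} \approx 86898.0$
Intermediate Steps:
$a{\left(u \right)} = 4 u^{2}$ ($a{\left(u \right)} = 2 u 2 u = 4 u^{2}$)
$s{\left(Q,M \right)} = 69 + \sqrt{M^{2} + Q^{2}}$ ($s{\left(Q,M \right)} = \sqrt{M^{2} + Q^{2}} + 69 = 69 + \sqrt{M^{2} + Q^{2}}$)
$\left(28102 + s{\left(-157,3 \cdot 15 \right)}\right) + a{\left(121 \right)} = \left(28102 + \left(69 + \sqrt{\left(3 \cdot 15\right)^{2} + \left(-157\right)^{2}}\right)\right) + 4 \cdot 121^{2} = \left(28102 + \left(69 + \sqrt{45^{2} + 24649}\right)\right) + 4 \cdot 14641 = \left(28102 + \left(69 + \sqrt{2025 + 24649}\right)\right) + 58564 = \left(28102 + \left(69 + \sqrt{26674}\right)\right) + 58564 = \left(28171 + \sqrt{26674}\right) + 58564 = 86735 + \sqrt{26674}$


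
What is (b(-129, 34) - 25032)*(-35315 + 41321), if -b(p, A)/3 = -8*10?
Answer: -148900752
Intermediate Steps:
b(p, A) = 240 (b(p, A) = -(-24)*10 = -3*(-80) = 240)
(b(-129, 34) - 25032)*(-35315 + 41321) = (240 - 25032)*(-35315 + 41321) = -24792*6006 = -148900752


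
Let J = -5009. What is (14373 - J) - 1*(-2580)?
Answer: 21962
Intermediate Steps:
(14373 - J) - 1*(-2580) = (14373 - 1*(-5009)) - 1*(-2580) = (14373 + 5009) + 2580 = 19382 + 2580 = 21962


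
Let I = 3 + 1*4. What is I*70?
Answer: 490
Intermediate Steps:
I = 7 (I = 3 + 4 = 7)
I*70 = 7*70 = 490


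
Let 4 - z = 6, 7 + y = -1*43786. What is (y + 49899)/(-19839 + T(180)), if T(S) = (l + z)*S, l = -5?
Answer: -6106/21099 ≈ -0.28940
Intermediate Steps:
y = -43793 (y = -7 - 1*43786 = -7 - 43786 = -43793)
z = -2 (z = 4 - 1*6 = 4 - 6 = -2)
T(S) = -7*S (T(S) = (-5 - 2)*S = -7*S)
(y + 49899)/(-19839 + T(180)) = (-43793 + 49899)/(-19839 - 7*180) = 6106/(-19839 - 1260) = 6106/(-21099) = 6106*(-1/21099) = -6106/21099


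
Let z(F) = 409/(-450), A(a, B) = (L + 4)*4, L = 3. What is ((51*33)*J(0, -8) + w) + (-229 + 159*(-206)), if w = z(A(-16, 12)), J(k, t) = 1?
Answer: -14085409/450 ≈ -31301.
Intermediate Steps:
A(a, B) = 28 (A(a, B) = (3 + 4)*4 = 7*4 = 28)
z(F) = -409/450 (z(F) = 409*(-1/450) = -409/450)
w = -409/450 ≈ -0.90889
((51*33)*J(0, -8) + w) + (-229 + 159*(-206)) = ((51*33)*1 - 409/450) + (-229 + 159*(-206)) = (1683*1 - 409/450) + (-229 - 32754) = (1683 - 409/450) - 32983 = 756941/450 - 32983 = -14085409/450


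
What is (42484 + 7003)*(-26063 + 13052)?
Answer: -643875357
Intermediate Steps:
(42484 + 7003)*(-26063 + 13052) = 49487*(-13011) = -643875357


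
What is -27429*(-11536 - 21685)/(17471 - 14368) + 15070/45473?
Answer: 41435899663867/141102719 ≈ 2.9366e+5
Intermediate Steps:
-27429*(-11536 - 21685)/(17471 - 14368) + 15070/45473 = -27429/(3103/(-33221)) + 15070*(1/45473) = -27429/(3103*(-1/33221)) + 15070/45473 = -27429/(-3103/33221) + 15070/45473 = -27429*(-33221/3103) + 15070/45473 = 911218809/3103 + 15070/45473 = 41435899663867/141102719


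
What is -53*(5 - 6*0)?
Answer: -265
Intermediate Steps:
-53*(5 - 6*0) = -53*(5 + 0) = -53*5 = -265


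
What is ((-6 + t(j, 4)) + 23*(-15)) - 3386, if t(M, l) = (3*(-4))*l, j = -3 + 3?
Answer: -3785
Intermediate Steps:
j = 0
t(M, l) = -12*l
((-6 + t(j, 4)) + 23*(-15)) - 3386 = ((-6 - 12*4) + 23*(-15)) - 3386 = ((-6 - 48) - 345) - 3386 = (-54 - 345) - 3386 = -399 - 3386 = -3785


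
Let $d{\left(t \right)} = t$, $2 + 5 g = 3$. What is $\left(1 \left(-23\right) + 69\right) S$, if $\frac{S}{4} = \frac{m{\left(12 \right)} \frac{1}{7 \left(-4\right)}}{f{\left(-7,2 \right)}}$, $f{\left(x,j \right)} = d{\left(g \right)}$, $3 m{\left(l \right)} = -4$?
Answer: $\frac{920}{21} \approx 43.81$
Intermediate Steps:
$g = \frac{1}{5}$ ($g = - \frac{2}{5} + \frac{1}{5} \cdot 3 = - \frac{2}{5} + \frac{3}{5} = \frac{1}{5} \approx 0.2$)
$m{\left(l \right)} = - \frac{4}{3}$ ($m{\left(l \right)} = \frac{1}{3} \left(-4\right) = - \frac{4}{3}$)
$f{\left(x,j \right)} = \frac{1}{5}$
$S = \frac{20}{21}$ ($S = 4 - \frac{4}{3 \cdot 7 \left(-4\right)} \frac{1}{\frac{1}{5}} = 4 - \frac{4}{3 \left(-28\right)} 5 = 4 \left(- \frac{4}{3}\right) \left(- \frac{1}{28}\right) 5 = 4 \cdot \frac{1}{21} \cdot 5 = 4 \cdot \frac{5}{21} = \frac{20}{21} \approx 0.95238$)
$\left(1 \left(-23\right) + 69\right) S = \left(1 \left(-23\right) + 69\right) \frac{20}{21} = \left(-23 + 69\right) \frac{20}{21} = 46 \cdot \frac{20}{21} = \frac{920}{21}$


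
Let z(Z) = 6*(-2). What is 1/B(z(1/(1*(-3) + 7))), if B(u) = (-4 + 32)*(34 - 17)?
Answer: 1/476 ≈ 0.0021008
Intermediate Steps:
z(Z) = -12
B(u) = 476 (B(u) = 28*17 = 476)
1/B(z(1/(1*(-3) + 7))) = 1/476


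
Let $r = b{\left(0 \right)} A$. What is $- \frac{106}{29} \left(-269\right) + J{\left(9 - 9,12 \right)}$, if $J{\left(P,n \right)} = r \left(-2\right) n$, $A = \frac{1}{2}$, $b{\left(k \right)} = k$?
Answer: $\frac{28514}{29} \approx 983.24$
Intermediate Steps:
$A = \frac{1}{2} \approx 0.5$
$r = 0$ ($r = 0 \cdot \frac{1}{2} = 0$)
$J{\left(P,n \right)} = 0$ ($J{\left(P,n \right)} = 0 \left(-2\right) n = 0 n = 0$)
$- \frac{106}{29} \left(-269\right) + J{\left(9 - 9,12 \right)} = - \frac{106}{29} \left(-269\right) + 0 = \left(-106\right) \frac{1}{29} \left(-269\right) + 0 = \left(- \frac{106}{29}\right) \left(-269\right) + 0 = \frac{28514}{29} + 0 = \frac{28514}{29}$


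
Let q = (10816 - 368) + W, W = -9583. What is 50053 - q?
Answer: 49188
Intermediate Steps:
q = 865 (q = (10816 - 368) - 9583 = 10448 - 9583 = 865)
50053 - q = 50053 - 1*865 = 50053 - 865 = 49188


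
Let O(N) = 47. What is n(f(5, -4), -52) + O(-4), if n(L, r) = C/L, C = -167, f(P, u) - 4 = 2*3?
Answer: 303/10 ≈ 30.300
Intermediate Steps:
f(P, u) = 10 (f(P, u) = 4 + 2*3 = 4 + 6 = 10)
n(L, r) = -167/L
n(f(5, -4), -52) + O(-4) = -167/10 + 47 = 303/10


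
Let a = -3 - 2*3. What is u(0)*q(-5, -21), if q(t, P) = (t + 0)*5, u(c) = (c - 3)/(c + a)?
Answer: -25/3 ≈ -8.3333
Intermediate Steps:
a = -9 (a = -3 - 6 = -9)
u(c) = (-3 + c)/(-9 + c) (u(c) = (c - 3)/(c - 9) = (-3 + c)/(-9 + c))
q(t, P) = 5*t (q(t, P) = t*5 = 5*t)
u(0)*q(-5, -21) = ((-3 + 0)/(-9 + 0))*(5*(-5)) = (-3/(-9))*(-25) = -1/9*(-3)*(-25) = (1/3)*(-25) = -25/3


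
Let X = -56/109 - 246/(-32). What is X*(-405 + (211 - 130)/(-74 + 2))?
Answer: -40648239/13952 ≈ -2913.4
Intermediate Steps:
X = 12511/1744 (X = -56*1/109 - 246*(-1/32) = -56/109 + 123/16 = 12511/1744 ≈ 7.1737)
X*(-405 + (211 - 130)/(-74 + 2)) = 12511*(-405 + (211 - 130)/(-74 + 2))/1744 = 12511*(-405 + 81/(-72))/1744 = 12511*(-405 + 81*(-1/72))/1744 = 12511*(-405 - 9/8)/1744 = (12511/1744)*(-3249/8) = -40648239/13952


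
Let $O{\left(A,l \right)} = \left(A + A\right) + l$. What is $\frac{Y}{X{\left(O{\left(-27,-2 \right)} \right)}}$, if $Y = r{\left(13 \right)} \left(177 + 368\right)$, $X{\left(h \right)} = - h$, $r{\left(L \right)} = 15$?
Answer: $\frac{8175}{56} \approx 145.98$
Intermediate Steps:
$O{\left(A,l \right)} = l + 2 A$ ($O{\left(A,l \right)} = 2 A + l = l + 2 A$)
$Y = 8175$ ($Y = 15 \left(177 + 368\right) = 15 \cdot 545 = 8175$)
$\frac{Y}{X{\left(O{\left(-27,-2 \right)} \right)}} = \frac{8175}{\left(-1\right) \left(-2 + 2 \left(-27\right)\right)} = \frac{8175}{\left(-1\right) \left(-2 - 54\right)} = \frac{8175}{\left(-1\right) \left(-56\right)} = \frac{8175}{56}$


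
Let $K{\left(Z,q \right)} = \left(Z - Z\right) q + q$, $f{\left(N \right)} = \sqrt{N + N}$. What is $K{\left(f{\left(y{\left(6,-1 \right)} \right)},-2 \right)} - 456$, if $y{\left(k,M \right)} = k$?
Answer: $-458$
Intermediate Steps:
$f{\left(N \right)} = \sqrt{2} \sqrt{N}$ ($f{\left(N \right)} = \sqrt{2 N} = \sqrt{2} \sqrt{N}$)
$K{\left(Z,q \right)} = q$ ($K{\left(Z,q \right)} = 0 q + q = 0 + q = q$)
$K{\left(f{\left(y{\left(6,-1 \right)} \right)},-2 \right)} - 456 = -2 - 456 = -458$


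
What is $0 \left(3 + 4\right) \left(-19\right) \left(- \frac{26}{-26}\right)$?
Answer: $0$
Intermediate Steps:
$0 \left(3 + 4\right) \left(-19\right) \left(- \frac{26}{-26}\right) = 0 \cdot 7 \left(-19\right) \left(\left(-26\right) \left(- \frac{1}{26}\right)\right) = 0 \left(-19\right) 1 = 0 \cdot 1 = 0$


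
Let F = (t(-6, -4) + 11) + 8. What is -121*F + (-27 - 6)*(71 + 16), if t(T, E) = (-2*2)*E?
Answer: -7106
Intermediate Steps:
t(T, E) = -4*E
F = 35 (F = (-4*(-4) + 11) + 8 = (16 + 11) + 8 = 27 + 8 = 35)
-121*F + (-27 - 6)*(71 + 16) = -121*35 + (-27 - 6)*(71 + 16) = -4235 - 33*87 = -4235 - 2871 = -7106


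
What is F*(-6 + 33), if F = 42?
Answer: 1134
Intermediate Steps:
F*(-6 + 33) = 42*(-6 + 33) = 42*27 = 1134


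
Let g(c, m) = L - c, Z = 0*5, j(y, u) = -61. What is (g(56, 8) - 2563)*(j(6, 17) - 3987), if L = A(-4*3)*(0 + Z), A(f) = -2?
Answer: 10601712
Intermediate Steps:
Z = 0
L = 0 (L = -2*(0 + 0) = -2*0 = 0)
g(c, m) = -c (g(c, m) = 0 - c = -c)
(g(56, 8) - 2563)*(j(6, 17) - 3987) = (-1*56 - 2563)*(-61 - 3987) = (-56 - 2563)*(-4048) = -2619*(-4048) = 10601712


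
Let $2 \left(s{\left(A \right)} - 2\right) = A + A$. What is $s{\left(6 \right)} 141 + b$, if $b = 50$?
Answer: $1178$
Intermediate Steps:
$s{\left(A \right)} = 2 + A$ ($s{\left(A \right)} = 2 + \frac{A + A}{2} = 2 + \frac{2 A}{2} = 2 + A$)
$s{\left(6 \right)} 141 + b = \left(2 + 6\right) 141 + 50 = 8 \cdot 141 + 50 = 1128 + 50 = 1178$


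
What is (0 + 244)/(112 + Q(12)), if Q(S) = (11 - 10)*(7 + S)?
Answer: 244/131 ≈ 1.8626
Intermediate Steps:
Q(S) = 7 + S (Q(S) = 1*(7 + S) = 7 + S)
(0 + 244)/(112 + Q(12)) = (0 + 244)/(112 + (7 + 12)) = 244/(112 + 19) = 244/131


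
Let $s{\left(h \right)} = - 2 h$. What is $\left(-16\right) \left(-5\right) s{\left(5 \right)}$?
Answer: $-800$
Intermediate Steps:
$\left(-16\right) \left(-5\right) s{\left(5 \right)} = \left(-16\right) \left(-5\right) \left(\left(-2\right) 5\right) = 80 \left(-10\right) = -800$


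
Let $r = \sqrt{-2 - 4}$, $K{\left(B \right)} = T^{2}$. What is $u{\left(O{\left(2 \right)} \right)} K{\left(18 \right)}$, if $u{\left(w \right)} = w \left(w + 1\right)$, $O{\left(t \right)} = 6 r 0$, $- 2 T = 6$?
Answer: $0$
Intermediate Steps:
$T = -3$ ($T = \left(- \frac{1}{2}\right) 6 = -3$)
$K{\left(B \right)} = 9$ ($K{\left(B \right)} = \left(-3\right)^{2} = 9$)
$r = i \sqrt{6}$ ($r = \sqrt{-6} = i \sqrt{6} \approx 2.4495 i$)
$O{\left(t \right)} = 0$ ($O{\left(t \right)} = 6 i \sqrt{6} \cdot 0 = 0$)
$u{\left(w \right)} = w \left(1 + w\right)$
$u{\left(O{\left(2 \right)} \right)} K{\left(18 \right)} = 0 \left(1 + 0\right) 9 = 0 \cdot 1 \cdot 9 = 0 \cdot 9 = 0$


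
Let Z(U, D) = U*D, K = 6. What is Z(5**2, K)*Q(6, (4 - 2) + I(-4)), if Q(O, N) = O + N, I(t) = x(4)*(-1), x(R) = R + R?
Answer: 0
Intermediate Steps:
x(R) = 2*R
I(t) = -8 (I(t) = (2*4)*(-1) = 8*(-1) = -8)
Q(O, N) = N + O
Z(U, D) = D*U
Z(5**2, K)*Q(6, (4 - 2) + I(-4)) = (6*5**2)*(((4 - 2) - 8) + 6) = (6*25)*((2 - 8) + 6) = 150*(-6 + 6) = 150*0 = 0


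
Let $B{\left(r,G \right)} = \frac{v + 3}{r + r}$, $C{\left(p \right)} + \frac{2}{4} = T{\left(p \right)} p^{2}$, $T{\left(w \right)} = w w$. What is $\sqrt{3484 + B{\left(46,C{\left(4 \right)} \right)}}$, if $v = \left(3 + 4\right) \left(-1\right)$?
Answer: $\frac{\sqrt{1843013}}{23} \approx 59.025$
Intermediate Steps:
$T{\left(w \right)} = w^{2}$
$v = -7$ ($v = 7 \left(-1\right) = -7$)
$C{\left(p \right)} = - \frac{1}{2} + p^{4}$ ($C{\left(p \right)} = - \frac{1}{2} + p^{2} p^{2} = - \frac{1}{2} + p^{4}$)
$B{\left(r,G \right)} = - \frac{2}{r}$ ($B{\left(r,G \right)} = \frac{-7 + 3}{r + r} = - \frac{4}{2 r} = - 4 \frac{1}{2 r} = - \frac{2}{r}$)
$\sqrt{3484 + B{\left(46,C{\left(4 \right)} \right)}} = \sqrt{3484 - \frac{2}{46}} = \sqrt{3484 - \frac{1}{23}} = \sqrt{\frac{80131}{23}} = \frac{\sqrt{1843013}}{23}$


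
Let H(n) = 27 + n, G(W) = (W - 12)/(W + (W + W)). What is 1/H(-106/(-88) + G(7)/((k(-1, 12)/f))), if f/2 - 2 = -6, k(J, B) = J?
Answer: 924/24301 ≈ 0.038023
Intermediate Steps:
f = -8 (f = 4 + 2*(-6) = 4 - 12 = -8)
G(W) = (-12 + W)/(3*W) (G(W) = (-12 + W)/(W + 2*W) = (-12 + W)/((3*W)) = (-12 + W)*(1/(3*W)) = (-12 + W)/(3*W))
1/H(-106/(-88) + G(7)/((k(-1, 12)/f))) = 1/(27 + (-106/(-88) + ((⅓)*(-12 + 7)/7)/((-1/(-8))))) = 1/(27 + (-106*(-1/88) + ((⅓)*(⅐)*(-5))/((-1*(-⅛))))) = 1/(27 + (53/44 - 5/(21*⅛))) = 1/(27 + (53/44 - 5/21*8)) = 1/(27 + (53/44 - 40/21)) = 1/(27 - 647/924) = 1/(24301/924) = 924/24301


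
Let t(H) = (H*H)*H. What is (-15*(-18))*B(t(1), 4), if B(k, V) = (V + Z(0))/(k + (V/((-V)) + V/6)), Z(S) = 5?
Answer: 3645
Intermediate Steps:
t(H) = H³ (t(H) = H²*H = H³)
B(k, V) = (5 + V)/(-1 + k + V/6) (B(k, V) = (V + 5)/(k + (V/((-V)) + V/6)) = (5 + V)/(k + (V*(-1/V) + V*(⅙))) = (5 + V)/(k + (-1 + V/6)) = (5 + V)/(-1 + k + V/6))
(-15*(-18))*B(t(1), 4) = (-15*(-18))*(6*(5 + 4)/(-6 + 4 + 6*1³)) = 270*(6*9/(-6 + 4 + 6*1)) = 270*(6*9/(-6 + 4 + 6)) = 270*(6*9/4) = 270*(6*(¼)*9) = 270*(27/2) = 3645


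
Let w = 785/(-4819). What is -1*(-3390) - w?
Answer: 16337195/4819 ≈ 3390.2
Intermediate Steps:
w = -785/4819 (w = 785*(-1/4819) = -785/4819 ≈ -0.16290)
-1*(-3390) - w = -1*(-3390) - 1*(-785/4819) = 3390 + 785/4819 = 16337195/4819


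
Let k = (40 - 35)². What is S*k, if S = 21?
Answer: 525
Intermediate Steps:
k = 25 (k = 5² = 25)
S*k = 21*25 = 525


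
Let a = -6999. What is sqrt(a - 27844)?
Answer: I*sqrt(34843) ≈ 186.66*I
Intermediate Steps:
sqrt(a - 27844) = sqrt(-6999 - 27844) = sqrt(-34843) = I*sqrt(34843)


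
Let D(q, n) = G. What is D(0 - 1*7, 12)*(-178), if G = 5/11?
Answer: -890/11 ≈ -80.909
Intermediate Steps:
G = 5/11 (G = 5*(1/11) = 5/11 ≈ 0.45455)
D(q, n) = 5/11
D(0 - 1*7, 12)*(-178) = (5/11)*(-178) = -890/11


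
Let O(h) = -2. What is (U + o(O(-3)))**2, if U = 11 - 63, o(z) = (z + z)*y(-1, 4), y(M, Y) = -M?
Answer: 3136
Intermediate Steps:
o(z) = 2*z (o(z) = (z + z)*(-1*(-1)) = (2*z)*1 = 2*z)
U = -52
(U + o(O(-3)))**2 = (-52 + 2*(-2))**2 = (-52 - 4)**2 = (-56)**2 = 3136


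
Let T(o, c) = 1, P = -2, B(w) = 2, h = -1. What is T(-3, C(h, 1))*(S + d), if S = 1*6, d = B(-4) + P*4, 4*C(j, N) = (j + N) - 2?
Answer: 0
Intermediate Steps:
C(j, N) = -½ + N/4 + j/4 (C(j, N) = ((j + N) - 2)/4 = ((N + j) - 2)/4 = (-2 + N + j)/4 = -½ + N/4 + j/4)
d = -6 (d = 2 - 2*4 = 2 - 8 = -6)
S = 6
T(-3, C(h, 1))*(S + d) = 1*(6 - 6) = 1*0 = 0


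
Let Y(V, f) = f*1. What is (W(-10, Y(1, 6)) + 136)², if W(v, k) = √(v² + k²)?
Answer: 18632 + 544*√34 ≈ 21804.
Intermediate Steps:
Y(V, f) = f
W(v, k) = √(k² + v²)
(W(-10, Y(1, 6)) + 136)² = (√(6² + (-10)²) + 136)² = (√(36 + 100) + 136)² = (√136 + 136)² = (2*√34 + 136)² = (136 + 2*√34)²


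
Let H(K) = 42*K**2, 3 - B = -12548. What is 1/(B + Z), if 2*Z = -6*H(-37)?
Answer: -1/159943 ≈ -6.2522e-6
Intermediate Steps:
B = 12551 (B = 3 - 1*(-12548) = 3 + 12548 = 12551)
Z = -172494 (Z = (-252*(-37)**2)/2 = (-252*1369)/2 = (-6*57498)/2 = (1/2)*(-344988) = -172494)
1/(B + Z) = 1/(12551 - 172494) = 1/(-159943) = -1/159943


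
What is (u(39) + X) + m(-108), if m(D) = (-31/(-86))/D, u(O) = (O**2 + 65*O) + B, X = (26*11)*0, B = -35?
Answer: 37347017/9288 ≈ 4021.0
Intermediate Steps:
X = 0 (X = 286*0 = 0)
u(O) = -35 + O**2 + 65*O (u(O) = (O**2 + 65*O) - 35 = -35 + O**2 + 65*O)
m(D) = 31/(86*D) (m(D) = (-31*(-1/86))/D = 31/(86*D))
(u(39) + X) + m(-108) = ((-35 + 39**2 + 65*39) + 0) + (31/86)/(-108) = ((-35 + 1521 + 2535) + 0) + (31/86)*(-1/108) = (4021 + 0) - 31/9288 = 4021 - 31/9288 = 37347017/9288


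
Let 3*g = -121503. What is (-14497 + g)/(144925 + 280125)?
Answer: -27499/212525 ≈ -0.12939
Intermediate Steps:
g = -40501 (g = (1/3)*(-121503) = -40501)
(-14497 + g)/(144925 + 280125) = (-14497 - 40501)/(144925 + 280125) = -54998/425050 = -54998*1/425050 = -27499/212525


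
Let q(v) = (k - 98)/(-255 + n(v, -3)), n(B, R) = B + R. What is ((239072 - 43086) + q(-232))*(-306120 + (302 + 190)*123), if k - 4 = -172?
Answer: -1684727760516/35 ≈ -4.8135e+10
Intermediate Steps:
k = -168 (k = 4 - 172 = -168)
q(v) = -266/(-258 + v) (q(v) = (-168 - 98)/(-255 + (v - 3)) = -266/(-255 + (-3 + v)) = -266/(-258 + v))
((239072 - 43086) + q(-232))*(-306120 + (302 + 190)*123) = ((239072 - 43086) - 266/(-258 - 232))*(-306120 + (302 + 190)*123) = (195986 - 266/(-490))*(-306120 + 492*123) = (195986 - 266*(-1/490))*(-306120 + 60516) = (195986 + 19/35)*(-245604) = (6859529/35)*(-245604) = -1684727760516/35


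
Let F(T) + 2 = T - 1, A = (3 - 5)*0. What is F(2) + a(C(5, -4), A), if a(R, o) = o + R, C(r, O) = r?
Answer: 4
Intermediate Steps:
A = 0 (A = -2*0 = 0)
F(T) = -3 + T (F(T) = -2 + (T - 1) = -2 + (-1 + T) = -3 + T)
a(R, o) = R + o
F(2) + a(C(5, -4), A) = (-3 + 2) + (5 + 0) = -1 + 5 = 4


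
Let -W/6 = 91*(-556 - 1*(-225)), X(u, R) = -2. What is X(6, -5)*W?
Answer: -361452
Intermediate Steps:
W = 180726 (W = -546*(-556 - 1*(-225)) = -546*(-556 + 225) = -546*(-331) = -6*(-30121) = 180726)
X(6, -5)*W = -2*180726 = -361452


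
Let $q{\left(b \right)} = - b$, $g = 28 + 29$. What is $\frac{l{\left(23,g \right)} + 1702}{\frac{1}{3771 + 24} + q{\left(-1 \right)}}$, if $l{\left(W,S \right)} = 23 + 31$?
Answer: $\frac{1666005}{949} \approx 1755.5$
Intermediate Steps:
$g = 57$
$l{\left(W,S \right)} = 54$
$\frac{l{\left(23,g \right)} + 1702}{\frac{1}{3771 + 24} + q{\left(-1 \right)}} = \frac{54 + 1702}{\frac{1}{3771 + 24} - -1} = \frac{1756}{\frac{1}{3795} + 1} = \frac{1756}{\frac{3796}{3795}} = 1756 \cdot \frac{3795}{3796} = \frac{1666005}{949}$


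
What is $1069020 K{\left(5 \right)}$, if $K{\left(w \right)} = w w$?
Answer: $26725500$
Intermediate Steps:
$K{\left(w \right)} = w^{2}$
$1069020 K{\left(5 \right)} = 1069020 \cdot 5^{2} = 1069020 \cdot 25 = 26725500$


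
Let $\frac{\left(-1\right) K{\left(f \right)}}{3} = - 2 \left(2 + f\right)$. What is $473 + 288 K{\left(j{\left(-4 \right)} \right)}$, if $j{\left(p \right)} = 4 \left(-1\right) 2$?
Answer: $-9895$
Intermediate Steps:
$j{\left(p \right)} = -8$ ($j{\left(p \right)} = \left(-4\right) 2 = -8$)
$K{\left(f \right)} = 12 + 6 f$ ($K{\left(f \right)} = - 3 \left(- 2 \left(2 + f\right)\right) = - 3 \left(-4 - 2 f\right) = 12 + 6 f$)
$473 + 288 K{\left(j{\left(-4 \right)} \right)} = 473 + 288 \left(12 + 6 \left(-8\right)\right) = 473 + 288 \left(12 - 48\right) = 473 + 288 \left(-36\right) = 473 - 10368 = -9895$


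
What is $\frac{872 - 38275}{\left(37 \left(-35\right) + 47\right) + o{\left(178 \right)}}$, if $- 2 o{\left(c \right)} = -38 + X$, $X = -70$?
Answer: $\frac{37403}{1194} \approx 31.326$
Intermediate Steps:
$o{\left(c \right)} = 54$ ($o{\left(c \right)} = - \frac{-38 - 70}{2} = \left(- \frac{1}{2}\right) \left(-108\right) = 54$)
$\frac{872 - 38275}{\left(37 \left(-35\right) + 47\right) + o{\left(178 \right)}} = \frac{872 - 38275}{\left(37 \left(-35\right) + 47\right) + 54} = - \frac{37403}{\left(-1295 + 47\right) + 54} = - \frac{37403}{-1248 + 54} = - \frac{37403}{-1194} = \left(-37403\right) \left(- \frac{1}{1194}\right) = \frac{37403}{1194}$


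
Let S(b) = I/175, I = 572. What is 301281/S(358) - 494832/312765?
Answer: 5496664516657/59633860 ≈ 92174.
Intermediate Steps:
S(b) = 572/175
301281/S(358) - 494832/312765 = 301281/(572/175) - 494832/312765 = 301281*(175/572) - 494832*1/312765 = 52724175/572 - 164944/104255 = 5496664516657/59633860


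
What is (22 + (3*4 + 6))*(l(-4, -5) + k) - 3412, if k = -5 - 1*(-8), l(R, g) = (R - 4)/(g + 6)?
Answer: -3612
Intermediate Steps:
l(R, g) = (-4 + R)/(6 + g)
k = 3 (k = -5 + 8 = 3)
(22 + (3*4 + 6))*(l(-4, -5) + k) - 3412 = (22 + (3*4 + 6))*((-4 - 4)/(6 - 5) + 3) - 3412 = (22 + (12 + 6))*(-8/1 + 3) - 3412 = (22 + 18)*(1*(-8) + 3) - 3412 = 40*(-8 + 3) - 3412 = 40*(-5) - 3412 = -200 - 3412 = -3612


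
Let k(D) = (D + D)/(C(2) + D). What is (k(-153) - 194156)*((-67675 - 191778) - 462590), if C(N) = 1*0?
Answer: 140187536622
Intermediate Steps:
C(N) = 0
k(D) = 2 (k(D) = (D + D)/(0 + D) = (2*D)/D = 2)
(k(-153) - 194156)*((-67675 - 191778) - 462590) = (2 - 194156)*((-67675 - 191778) - 462590) = -194154*(-259453 - 462590) = -194154*(-722043) = 140187536622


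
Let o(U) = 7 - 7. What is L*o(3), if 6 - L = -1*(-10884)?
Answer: 0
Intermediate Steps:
L = -10878 (L = 6 - (-1)*(-10884) = 6 - 1*10884 = 6 - 10884 = -10878)
o(U) = 0
L*o(3) = -10878*0 = 0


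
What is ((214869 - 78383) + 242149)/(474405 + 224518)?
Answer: 378635/698923 ≈ 0.54174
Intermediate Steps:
((214869 - 78383) + 242149)/(474405 + 224518) = (136486 + 242149)/698923 = 378635*(1/698923) = 378635/698923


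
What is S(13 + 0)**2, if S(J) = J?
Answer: 169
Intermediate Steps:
S(13 + 0)**2 = (13 + 0)**2 = 13**2 = 169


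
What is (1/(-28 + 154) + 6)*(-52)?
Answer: -19682/63 ≈ -312.41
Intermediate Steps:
(1/(-28 + 154) + 6)*(-52) = (1/126 + 6)*(-52) = (757/126)*(-52) = -19682/63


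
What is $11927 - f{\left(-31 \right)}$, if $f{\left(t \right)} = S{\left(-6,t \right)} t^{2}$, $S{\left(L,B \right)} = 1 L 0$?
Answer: $11927$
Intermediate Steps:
$S{\left(L,B \right)} = 0$ ($S{\left(L,B \right)} = L 0 = 0$)
$f{\left(t \right)} = 0$ ($f{\left(t \right)} = 0 t^{2} = 0$)
$11927 - f{\left(-31 \right)} = 11927 - 0 = 11927 + 0 = 11927$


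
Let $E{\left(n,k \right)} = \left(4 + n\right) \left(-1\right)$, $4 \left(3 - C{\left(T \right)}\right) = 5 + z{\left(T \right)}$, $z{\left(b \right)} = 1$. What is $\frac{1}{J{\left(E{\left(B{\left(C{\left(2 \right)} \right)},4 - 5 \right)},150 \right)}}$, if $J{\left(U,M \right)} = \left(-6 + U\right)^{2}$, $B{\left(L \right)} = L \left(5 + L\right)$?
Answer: $\frac{16}{6241} \approx 0.0025637$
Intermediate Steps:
$C{\left(T \right)} = \frac{3}{2}$ ($C{\left(T \right)} = 3 - \frac{5 + 1}{4} = 3 - \frac{3}{2} = \frac{3}{2}$)
$E{\left(n,k \right)} = -4 - n$
$\frac{1}{J{\left(E{\left(B{\left(C{\left(2 \right)} \right)},4 - 5 \right)},150 \right)}} = \frac{1}{\left(-6 - \left(4 + \frac{3 \left(5 + \frac{3}{2}\right)}{2}\right)\right)^{2}} = \frac{1}{\left(-6 - \left(4 + \frac{3}{2} \cdot \frac{13}{2}\right)\right)^{2}} = \frac{1}{\left(-6 - \frac{55}{4}\right)^{2}} = \frac{1}{\left(- \frac{79}{4}\right)^{2}} = \frac{1}{\frac{6241}{16}} = \frac{16}{6241}$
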